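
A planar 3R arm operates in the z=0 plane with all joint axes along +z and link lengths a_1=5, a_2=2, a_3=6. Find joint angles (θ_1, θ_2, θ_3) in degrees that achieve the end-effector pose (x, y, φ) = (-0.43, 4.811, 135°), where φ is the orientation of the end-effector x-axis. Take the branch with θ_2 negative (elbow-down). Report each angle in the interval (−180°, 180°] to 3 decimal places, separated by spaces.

30.004 -134.994 -120.010

wrist centre = target − a_3·(cos φ, sin φ) = (3.8126, 0.5684)
cos θ_2 = (14.8593−5²−2²)/(2·5·2) = -0.7070; θ_2 = -134.9943° (elbow-down)
β = atan2(0.5684,3.8126) = 8.4788°; ψ = atan2(-1.4144,3.5859) = -21.5252°
θ_1 = β − ψ = 30.0039°
θ_3 = φ − θ_1 − θ_2 = -120.0096° (wrapped to (-180°,180°])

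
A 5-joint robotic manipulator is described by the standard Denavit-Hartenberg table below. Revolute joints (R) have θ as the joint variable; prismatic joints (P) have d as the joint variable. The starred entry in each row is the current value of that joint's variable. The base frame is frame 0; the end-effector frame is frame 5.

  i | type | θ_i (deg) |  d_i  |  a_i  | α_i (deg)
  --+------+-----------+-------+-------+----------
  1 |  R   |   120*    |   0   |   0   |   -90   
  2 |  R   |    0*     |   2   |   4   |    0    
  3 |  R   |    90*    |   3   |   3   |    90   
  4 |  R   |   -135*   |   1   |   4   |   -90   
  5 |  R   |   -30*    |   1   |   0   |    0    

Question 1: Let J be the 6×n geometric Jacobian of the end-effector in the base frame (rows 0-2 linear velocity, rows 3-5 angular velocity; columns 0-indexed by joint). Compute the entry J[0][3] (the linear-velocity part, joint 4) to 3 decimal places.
axis z_3 = (-0.5000,0.8660,0.0000); lever o_n−o_3 = (2.5619,2.6338,2.1213)
cross product → J_v[:, 3] = (1.8371,1.0607,-3.5355)
J_ω[:, 3] = z_3
entry J[0][3] = 1.8371

1.837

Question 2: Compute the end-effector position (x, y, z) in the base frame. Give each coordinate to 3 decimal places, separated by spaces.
-3.768 3.598 -0.879

after link 1: o_1 = (0.0000, 0.0000, 0.0000)
after link 2: o_2 = (-3.7321, 2.4641, 0.0000)
after link 3: o_3 = (-6.3301, 0.9641, -3.0000)
after link 4: o_4 = (-4.3806, 3.2443, -0.1716)
after link 5: o_5 = (-3.7683, 3.5979, -0.8787)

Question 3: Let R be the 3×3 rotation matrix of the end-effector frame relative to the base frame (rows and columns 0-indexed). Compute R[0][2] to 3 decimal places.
End-effector z-axis (col 2 of R) = (0.6124,0.3536,-0.7071)
R[0][2] = 0.6124

0.612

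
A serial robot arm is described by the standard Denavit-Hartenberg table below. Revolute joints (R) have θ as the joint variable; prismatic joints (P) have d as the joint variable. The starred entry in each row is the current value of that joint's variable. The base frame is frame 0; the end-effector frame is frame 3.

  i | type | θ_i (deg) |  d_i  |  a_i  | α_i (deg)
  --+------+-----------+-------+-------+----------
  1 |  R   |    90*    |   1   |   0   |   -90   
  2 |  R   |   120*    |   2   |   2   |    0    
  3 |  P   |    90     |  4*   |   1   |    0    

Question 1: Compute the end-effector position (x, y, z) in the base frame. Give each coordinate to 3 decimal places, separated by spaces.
after link 1: o_1 = (0.0000, 0.0000, 1.0000)
after link 2: o_2 = (-2.0000, -1.0000, -0.7321)
after link 3: o_3 = (-6.0000, -1.8660, -0.2321)

-6.000 -1.866 -0.232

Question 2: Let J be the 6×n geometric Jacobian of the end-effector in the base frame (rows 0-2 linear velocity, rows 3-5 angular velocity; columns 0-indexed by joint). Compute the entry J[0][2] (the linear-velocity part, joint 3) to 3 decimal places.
-1.000

prismatic axis z_2 = (-1.0000,0.0000,0.0000)
J_v[:, 2] = z_2; J_ω[:, 2] = (0,0,0)
entry J[0][2] = -1.0000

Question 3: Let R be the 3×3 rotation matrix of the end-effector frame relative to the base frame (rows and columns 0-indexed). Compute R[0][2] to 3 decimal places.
End-effector z-axis (col 2 of R) = (-1.0000,0.0000,0.0000)
R[0][2] = -1.0000

-1.000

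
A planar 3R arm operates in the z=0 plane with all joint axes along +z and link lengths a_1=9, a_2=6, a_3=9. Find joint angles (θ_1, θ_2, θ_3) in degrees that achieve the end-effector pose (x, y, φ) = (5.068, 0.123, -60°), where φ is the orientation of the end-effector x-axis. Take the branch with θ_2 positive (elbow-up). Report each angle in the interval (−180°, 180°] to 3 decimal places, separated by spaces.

wrist centre = target − a_3·(cos φ, sin φ) = (0.5680, 7.9172)
cos θ_2 = (63.0051−9²−6²)/(2·9·6) = -0.5000; θ_2 = 119.9969° (elbow-up)
β = atan2(7.9172,0.5680) = 85.8965°; ψ = atan2(5.1963,6.0003) = 40.8929°
θ_1 = β − ψ = 45.0036°
θ_3 = φ − θ_1 − θ_2 = 134.9996° (wrapped to (-180°,180°])

45.004 119.997 135.000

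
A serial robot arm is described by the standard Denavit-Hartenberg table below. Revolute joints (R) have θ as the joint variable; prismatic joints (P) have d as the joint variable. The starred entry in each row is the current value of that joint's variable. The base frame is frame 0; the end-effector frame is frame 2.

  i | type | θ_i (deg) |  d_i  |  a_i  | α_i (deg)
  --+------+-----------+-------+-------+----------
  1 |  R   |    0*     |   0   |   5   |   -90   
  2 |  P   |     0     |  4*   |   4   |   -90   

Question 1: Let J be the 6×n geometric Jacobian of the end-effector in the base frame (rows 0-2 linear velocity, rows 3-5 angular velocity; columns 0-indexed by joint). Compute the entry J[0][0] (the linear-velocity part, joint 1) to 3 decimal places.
axis z_0 = ẑ; lever o_n−o_0 = (9.0000,4.0000,0.0000)
cross product → J_v[:, 0] = (-4.0000,9.0000,0.0000)
J_ω[:, 0] = z_0
entry J[0][0] = -4.0000

-4.000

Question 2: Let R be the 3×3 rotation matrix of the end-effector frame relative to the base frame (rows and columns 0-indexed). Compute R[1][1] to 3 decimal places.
End-effector y-axis (col 1 of R) = (0.0000,-1.0000,-0.0000)
R[1][1] = -1.0000

-1.000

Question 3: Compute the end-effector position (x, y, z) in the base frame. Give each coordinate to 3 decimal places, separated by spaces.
after link 1: o_1 = (5.0000, 0.0000, 0.0000)
after link 2: o_2 = (9.0000, 4.0000, 0.0000)

9.000 4.000 0.000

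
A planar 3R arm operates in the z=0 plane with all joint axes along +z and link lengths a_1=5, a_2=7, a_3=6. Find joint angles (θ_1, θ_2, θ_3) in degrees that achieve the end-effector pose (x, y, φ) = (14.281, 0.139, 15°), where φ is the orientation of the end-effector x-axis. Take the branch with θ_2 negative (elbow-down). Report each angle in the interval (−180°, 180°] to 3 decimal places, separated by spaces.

45.001 -89.998 59.997

wrist centre = target − a_3·(cos φ, sin φ) = (8.4854, -1.4139)
cos θ_2 = (74.0019−5²−7²)/(2·5·7) = 0.0000; θ_2 = -89.9984° (elbow-down)
β = atan2(-1.4139,8.4854) = -9.4602°; ψ = atan2(-7.0000,5.0002) = -54.4613°
θ_1 = β − ψ = 45.0011°
θ_3 = φ − θ_1 − θ_2 = 59.9973° (wrapped to (-180°,180°])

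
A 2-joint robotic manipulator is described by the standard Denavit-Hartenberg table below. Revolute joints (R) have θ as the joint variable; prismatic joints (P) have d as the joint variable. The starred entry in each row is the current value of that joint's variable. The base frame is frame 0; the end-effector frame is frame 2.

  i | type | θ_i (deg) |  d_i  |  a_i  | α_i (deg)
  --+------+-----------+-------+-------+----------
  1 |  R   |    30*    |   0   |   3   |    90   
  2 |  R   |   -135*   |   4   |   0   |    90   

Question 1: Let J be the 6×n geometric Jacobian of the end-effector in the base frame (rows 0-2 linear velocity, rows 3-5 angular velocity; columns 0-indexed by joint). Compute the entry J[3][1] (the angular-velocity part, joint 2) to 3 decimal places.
axis z_1 = (0.5000,-0.8660,0.0000); lever o_n−o_1 = (2.0000,-3.4641,0.0000)
cross product → J_v[:, 1] = (0.0000,0.0000,0.0000)
J_ω[:, 1] = z_1
entry J[3][1] = 0.5000

0.500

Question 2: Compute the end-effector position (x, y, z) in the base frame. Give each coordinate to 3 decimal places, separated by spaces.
after link 1: o_1 = (2.5981, 1.5000, 0.0000)
after link 2: o_2 = (4.5981, -1.9641, 0.0000)

4.598 -1.964 0.000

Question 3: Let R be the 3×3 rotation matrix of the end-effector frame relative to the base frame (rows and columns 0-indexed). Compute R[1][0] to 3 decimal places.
-0.354

End-effector x-axis (col 0 of R) = (-0.6124,-0.3536,-0.7071)
R[1][0] = -0.3536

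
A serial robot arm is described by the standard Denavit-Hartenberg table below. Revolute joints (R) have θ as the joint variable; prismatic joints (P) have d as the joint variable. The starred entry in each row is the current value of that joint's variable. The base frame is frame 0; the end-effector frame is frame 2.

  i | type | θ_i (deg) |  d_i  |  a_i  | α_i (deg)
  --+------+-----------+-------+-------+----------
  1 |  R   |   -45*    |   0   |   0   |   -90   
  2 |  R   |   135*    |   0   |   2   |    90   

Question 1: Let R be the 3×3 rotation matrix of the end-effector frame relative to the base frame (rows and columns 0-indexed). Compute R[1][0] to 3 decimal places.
End-effector x-axis (col 0 of R) = (-0.5000,0.5000,-0.7071)
R[1][0] = 0.5000

0.500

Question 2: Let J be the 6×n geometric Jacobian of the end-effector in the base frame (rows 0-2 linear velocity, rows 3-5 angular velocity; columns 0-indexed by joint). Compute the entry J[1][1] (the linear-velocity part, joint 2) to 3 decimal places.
1.000

axis z_1 = (0.7071,0.7071,0.0000); lever o_n−o_1 = (-1.0000,1.0000,-1.4142)
cross product → J_v[:, 1] = (-1.0000,1.0000,1.4142)
J_ω[:, 1] = z_1
entry J[1][1] = 1.0000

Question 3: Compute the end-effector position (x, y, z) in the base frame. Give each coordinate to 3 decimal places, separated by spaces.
after link 1: o_1 = (0.0000, 0.0000, 0.0000)
after link 2: o_2 = (-1.0000, 1.0000, -1.4142)

-1.000 1.000 -1.414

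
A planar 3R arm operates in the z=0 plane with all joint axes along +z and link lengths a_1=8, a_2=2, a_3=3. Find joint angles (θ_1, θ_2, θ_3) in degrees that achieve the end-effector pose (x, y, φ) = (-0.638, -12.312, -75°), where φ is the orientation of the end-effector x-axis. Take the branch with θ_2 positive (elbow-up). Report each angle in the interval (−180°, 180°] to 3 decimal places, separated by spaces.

wrist centre = target − a_3·(cos φ, sin φ) = (-1.4145, -9.4142)
cos θ_2 = (90.6283−8²−2²)/(2·8·2) = 0.7071; θ_2 = 44.9978° (elbow-up)
β = atan2(-9.4142,-1.4145) = -98.5446°; ψ = atan2(1.4142,9.4143) = 8.5428°
θ_1 = β − ψ = -107.0874°
θ_3 = φ − θ_1 − θ_2 = -12.9104° (wrapped to (-180°,180°])

-107.087 44.998 -12.910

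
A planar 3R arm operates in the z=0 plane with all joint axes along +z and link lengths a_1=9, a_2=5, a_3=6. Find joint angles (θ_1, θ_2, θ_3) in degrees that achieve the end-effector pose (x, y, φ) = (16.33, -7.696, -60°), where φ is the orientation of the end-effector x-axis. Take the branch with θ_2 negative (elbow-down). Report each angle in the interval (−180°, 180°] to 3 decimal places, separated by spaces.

wrist centre = target − a_3·(cos φ, sin φ) = (13.3300, -2.4998)
cos θ_2 = (183.9381−9²−5²)/(2·9·5) = 0.8660; θ_2 = -30.0053° (elbow-down)
β = atan2(-2.4998,13.3300) = -10.6216°; ψ = atan2(-2.5004,13.3299) = -10.6240°
θ_1 = β − ψ = 0.0024°
θ_3 = φ − θ_1 − θ_2 = -29.9971° (wrapped to (-180°,180°])

0.002 -30.005 -29.997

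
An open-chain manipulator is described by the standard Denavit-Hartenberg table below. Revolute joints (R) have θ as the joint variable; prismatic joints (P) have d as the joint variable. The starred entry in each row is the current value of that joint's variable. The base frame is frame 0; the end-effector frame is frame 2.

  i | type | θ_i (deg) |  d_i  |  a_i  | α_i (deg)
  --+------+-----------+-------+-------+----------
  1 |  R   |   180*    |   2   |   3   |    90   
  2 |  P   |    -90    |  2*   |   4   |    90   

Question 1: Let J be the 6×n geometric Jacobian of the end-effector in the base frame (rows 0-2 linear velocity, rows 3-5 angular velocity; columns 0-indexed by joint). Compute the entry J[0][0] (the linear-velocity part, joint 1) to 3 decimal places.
axis z_0 = ẑ; lever o_n−o_0 = (-3.0000,2.0000,-2.0000)
cross product → J_v[:, 0] = (-2.0000,-3.0000,0.0000)
J_ω[:, 0] = z_0
entry J[0][0] = -2.0000

-2.000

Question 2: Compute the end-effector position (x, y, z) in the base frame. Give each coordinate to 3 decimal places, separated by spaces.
-3.000 2.000 -2.000

after link 1: o_1 = (-3.0000, 0.0000, 2.0000)
after link 2: o_2 = (-3.0000, 2.0000, -2.0000)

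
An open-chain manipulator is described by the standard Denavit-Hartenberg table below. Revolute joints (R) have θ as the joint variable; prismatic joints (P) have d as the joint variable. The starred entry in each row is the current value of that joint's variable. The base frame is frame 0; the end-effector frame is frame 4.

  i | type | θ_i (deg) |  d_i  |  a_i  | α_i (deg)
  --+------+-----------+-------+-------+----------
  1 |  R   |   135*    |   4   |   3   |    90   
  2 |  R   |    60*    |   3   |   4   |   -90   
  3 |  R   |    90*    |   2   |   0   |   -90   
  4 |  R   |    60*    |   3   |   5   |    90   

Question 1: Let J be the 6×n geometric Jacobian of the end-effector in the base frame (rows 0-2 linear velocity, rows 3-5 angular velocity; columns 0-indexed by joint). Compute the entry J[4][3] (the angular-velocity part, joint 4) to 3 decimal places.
-0.354

axis z_3 = (0.3536,-0.3536,-0.8660); lever o_n−o_3 = (-3.3588,-0.1768,-4.7631)
cross product → J_v[:, 3] = (1.5309,4.5928,-1.2500)
J_ω[:, 3] = z_3
entry J[4][3] = -0.3536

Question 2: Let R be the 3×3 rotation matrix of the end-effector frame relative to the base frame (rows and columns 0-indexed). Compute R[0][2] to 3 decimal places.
-0.306

End-effector z-axis (col 2 of R) = (-0.3062,-0.9186,0.2500)
R[0][2] = -0.3062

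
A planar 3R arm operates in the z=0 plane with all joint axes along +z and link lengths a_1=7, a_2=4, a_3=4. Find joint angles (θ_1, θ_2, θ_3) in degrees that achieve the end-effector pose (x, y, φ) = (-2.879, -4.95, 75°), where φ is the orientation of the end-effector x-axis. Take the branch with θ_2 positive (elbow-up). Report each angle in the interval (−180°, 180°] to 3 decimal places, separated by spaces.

wrist centre = target − a_3·(cos φ, sin φ) = (-3.9143, -8.8137)
cos θ_2 = (93.0029−7²−4²)/(2·7·4) = 0.5001; θ_2 = 59.9965° (elbow-up)
β = atan2(-8.8137,-3.9143) = -113.9466°; ψ = atan2(3.4640,9.0002) = 21.0506°
θ_1 = β − ψ = -134.9972°
θ_3 = φ − θ_1 − θ_2 = 150.0007° (wrapped to (-180°,180°])

-134.997 59.997 150.001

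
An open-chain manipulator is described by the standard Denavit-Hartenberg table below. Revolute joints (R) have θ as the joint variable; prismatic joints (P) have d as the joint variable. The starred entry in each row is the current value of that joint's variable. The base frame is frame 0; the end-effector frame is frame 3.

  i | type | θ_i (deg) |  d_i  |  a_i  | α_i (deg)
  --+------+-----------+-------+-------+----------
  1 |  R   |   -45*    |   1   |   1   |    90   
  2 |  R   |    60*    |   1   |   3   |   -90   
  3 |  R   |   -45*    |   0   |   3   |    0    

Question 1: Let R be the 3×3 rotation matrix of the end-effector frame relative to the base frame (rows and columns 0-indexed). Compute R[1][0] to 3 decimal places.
-0.750

End-effector x-axis (col 0 of R) = (-0.2500,-0.7500,0.6124)
R[1][0] = -0.7500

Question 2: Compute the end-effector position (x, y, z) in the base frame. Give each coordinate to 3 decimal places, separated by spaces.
0.311 -4.725 5.435

after link 1: o_1 = (0.7071, -0.7071, 1.0000)
after link 2: o_2 = (1.0607, -2.4749, 3.5981)
after link 3: o_3 = (0.3107, -4.7249, 5.4352)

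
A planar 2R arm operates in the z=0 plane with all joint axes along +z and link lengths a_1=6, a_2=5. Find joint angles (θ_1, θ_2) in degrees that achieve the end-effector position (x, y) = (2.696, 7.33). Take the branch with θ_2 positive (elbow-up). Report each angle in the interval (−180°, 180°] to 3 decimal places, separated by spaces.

cos θ_2 = (60.9973−6²−5²)/(2·6·5) = -0.0000; θ_2 = 90.0026° (elbow-up)
β = atan2(7.3300,2.6960) = 69.8063°; ψ = atan2(5.0000,5.9998) = 39.8066°
θ_1 = β − ψ = 29.9997°

30.000 90.003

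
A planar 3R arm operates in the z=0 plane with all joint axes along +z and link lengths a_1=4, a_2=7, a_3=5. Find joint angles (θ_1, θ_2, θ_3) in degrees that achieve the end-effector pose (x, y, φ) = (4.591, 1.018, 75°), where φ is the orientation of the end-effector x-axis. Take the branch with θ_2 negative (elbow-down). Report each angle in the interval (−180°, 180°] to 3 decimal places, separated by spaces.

51.727 -135.006 158.279

wrist centre = target − a_3·(cos φ, sin φ) = (3.2969, -3.8116)
cos θ_2 = (25.3981−4²−7²)/(2·4·7) = -0.7072; θ_2 = -135.0057° (elbow-down)
β = atan2(-3.8116,3.2969) = -49.1415°; ψ = atan2(-4.9493,-0.9502) = -100.8683°
θ_1 = β − ψ = 51.7268°
θ_3 = φ − θ_1 − θ_2 = 158.2789° (wrapped to (-180°,180°])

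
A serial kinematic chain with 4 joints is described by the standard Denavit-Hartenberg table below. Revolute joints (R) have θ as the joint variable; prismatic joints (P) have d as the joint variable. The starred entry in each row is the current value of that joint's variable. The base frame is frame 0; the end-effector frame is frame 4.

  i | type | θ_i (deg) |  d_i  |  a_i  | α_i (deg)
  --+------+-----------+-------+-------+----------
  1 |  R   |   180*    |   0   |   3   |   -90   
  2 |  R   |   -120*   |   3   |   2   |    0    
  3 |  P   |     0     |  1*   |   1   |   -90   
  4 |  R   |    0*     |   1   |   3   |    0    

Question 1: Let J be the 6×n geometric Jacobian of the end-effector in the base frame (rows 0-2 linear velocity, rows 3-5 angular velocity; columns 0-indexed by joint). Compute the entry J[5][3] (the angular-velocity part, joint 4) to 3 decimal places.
0.500

axis z_3 = (-0.8660,0.0000,0.5000); lever o_n−o_3 = (0.6340,0.0000,3.0981)
cross product → J_v[:, 3] = (0.0000,3.0000,-0.0000)
J_ω[:, 3] = z_3
entry J[5][3] = 0.5000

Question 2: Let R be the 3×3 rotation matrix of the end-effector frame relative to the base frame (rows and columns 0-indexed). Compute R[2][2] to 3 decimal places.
0.500

End-effector z-axis (col 2 of R) = (-0.8660,0.0000,0.5000)
R[2][2] = 0.5000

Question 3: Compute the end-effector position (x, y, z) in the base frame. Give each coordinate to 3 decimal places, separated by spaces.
after link 1: o_1 = (-3.0000, 0.0000, 0.0000)
after link 2: o_2 = (-2.0000, -3.0000, 1.7321)
after link 3: o_3 = (-1.5000, -4.0000, 2.5981)
after link 4: o_4 = (-0.8660, -4.0000, 5.6962)

-0.866 -4.000 5.696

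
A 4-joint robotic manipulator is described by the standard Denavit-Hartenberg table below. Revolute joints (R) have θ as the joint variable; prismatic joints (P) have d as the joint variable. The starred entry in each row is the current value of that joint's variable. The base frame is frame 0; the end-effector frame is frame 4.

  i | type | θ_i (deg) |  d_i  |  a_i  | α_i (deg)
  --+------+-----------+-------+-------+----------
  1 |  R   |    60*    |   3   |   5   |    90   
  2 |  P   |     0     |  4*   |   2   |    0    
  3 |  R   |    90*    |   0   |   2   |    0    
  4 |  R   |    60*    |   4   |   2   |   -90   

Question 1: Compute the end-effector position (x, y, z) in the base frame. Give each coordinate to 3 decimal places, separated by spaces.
after link 1: o_1 = (2.5000, 4.3301, 3.0000)
after link 2: o_2 = (6.9641, 4.0622, 3.0000)
after link 3: o_3 = (6.9641, 4.0622, 5.0000)
after link 4: o_4 = (9.5622, 0.5622, 6.0000)

9.562 0.562 6.000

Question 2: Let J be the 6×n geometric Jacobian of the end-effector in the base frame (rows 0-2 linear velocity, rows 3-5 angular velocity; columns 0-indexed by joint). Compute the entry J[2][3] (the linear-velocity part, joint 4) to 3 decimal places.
-1.732

axis z_3 = (0.8660,-0.5000,0.0000); lever o_n−o_3 = (2.5981,-3.5000,1.0000)
cross product → J_v[:, 3] = (-0.5000,-0.8660,-1.7321)
J_ω[:, 3] = z_3
entry J[2][3] = -1.7321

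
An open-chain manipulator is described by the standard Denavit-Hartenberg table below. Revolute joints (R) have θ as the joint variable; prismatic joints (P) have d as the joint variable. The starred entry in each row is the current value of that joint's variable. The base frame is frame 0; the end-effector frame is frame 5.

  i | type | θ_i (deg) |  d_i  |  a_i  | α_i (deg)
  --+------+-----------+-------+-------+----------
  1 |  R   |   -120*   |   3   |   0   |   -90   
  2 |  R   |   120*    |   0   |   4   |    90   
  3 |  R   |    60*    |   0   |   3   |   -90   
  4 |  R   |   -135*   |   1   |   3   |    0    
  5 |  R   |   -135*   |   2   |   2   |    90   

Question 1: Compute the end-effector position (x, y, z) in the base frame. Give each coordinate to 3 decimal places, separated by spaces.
after link 1: o_1 = (0.0000, 0.0000, 3.0000)
after link 2: o_2 = (1.0000, 1.7321, -0.4641)
after link 3: o_3 = (3.6250, 1.0825, -1.7631)
after link 4: o_4 = (1.0668, -0.6742, -1.1552)
after link 5: o_5 = (2.3658, -0.4242, 1.3448)

2.366 -0.424 1.345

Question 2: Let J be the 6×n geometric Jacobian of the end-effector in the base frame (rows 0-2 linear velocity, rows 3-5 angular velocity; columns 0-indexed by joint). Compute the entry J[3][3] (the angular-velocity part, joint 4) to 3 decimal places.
axis z_3 = (0.2165,-0.6250,0.7500); lever o_n−o_3 = (-1.2592,-1.5067,3.1079)
cross product → J_v[:, 3] = (-0.8124,-1.6173,-1.1132)
J_ω[:, 3] = z_3
entry J[3][3] = 0.2165

0.217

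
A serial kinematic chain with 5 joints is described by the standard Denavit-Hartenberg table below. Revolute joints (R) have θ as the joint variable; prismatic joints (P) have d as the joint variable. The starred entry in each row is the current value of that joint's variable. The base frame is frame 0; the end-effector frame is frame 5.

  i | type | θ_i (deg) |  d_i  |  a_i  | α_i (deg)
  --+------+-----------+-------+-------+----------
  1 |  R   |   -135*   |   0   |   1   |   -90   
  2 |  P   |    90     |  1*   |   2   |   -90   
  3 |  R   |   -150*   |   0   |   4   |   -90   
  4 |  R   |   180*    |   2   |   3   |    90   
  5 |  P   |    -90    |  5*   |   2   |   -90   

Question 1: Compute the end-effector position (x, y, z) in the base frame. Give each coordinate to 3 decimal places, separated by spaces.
-3.182 -5.303 -1.134

after link 1: o_1 = (-0.7071, -0.7071, 0.0000)
after link 2: o_2 = (0.0000, -1.4142, -2.0000)
after link 3: o_3 = (1.4142, -2.8284, 1.4641)
after link 4: o_4 = (1.5783, -2.9925, -2.1340)
after link 5: o_5 = (-3.1820, -5.3033, -1.1340)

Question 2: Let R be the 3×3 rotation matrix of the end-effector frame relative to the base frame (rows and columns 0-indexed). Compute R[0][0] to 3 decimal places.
-0.612

End-effector x-axis (col 0 of R) = (-0.6124,0.6124,0.5000)
R[0][0] = -0.6124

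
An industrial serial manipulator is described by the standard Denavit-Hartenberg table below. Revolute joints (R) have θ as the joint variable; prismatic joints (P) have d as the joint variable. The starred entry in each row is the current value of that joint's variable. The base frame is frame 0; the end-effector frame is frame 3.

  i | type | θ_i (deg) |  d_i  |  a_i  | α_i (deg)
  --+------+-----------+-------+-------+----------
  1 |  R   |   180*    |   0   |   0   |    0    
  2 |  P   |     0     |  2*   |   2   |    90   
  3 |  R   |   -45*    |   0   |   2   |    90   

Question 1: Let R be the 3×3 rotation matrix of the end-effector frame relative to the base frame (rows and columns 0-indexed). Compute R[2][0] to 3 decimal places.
End-effector x-axis (col 0 of R) = (-0.7071,0.0000,-0.7071)
R[2][0] = -0.7071

-0.707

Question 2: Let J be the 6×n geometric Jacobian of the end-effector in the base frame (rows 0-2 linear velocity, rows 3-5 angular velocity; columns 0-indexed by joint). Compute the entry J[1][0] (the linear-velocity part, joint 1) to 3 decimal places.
axis z_0 = ẑ; lever o_n−o_0 = (-3.4142,0.0000,0.5858)
cross product → J_v[:, 0] = (-0.0000,-3.4142,0.0000)
J_ω[:, 0] = z_0
entry J[1][0] = -3.4142

-3.414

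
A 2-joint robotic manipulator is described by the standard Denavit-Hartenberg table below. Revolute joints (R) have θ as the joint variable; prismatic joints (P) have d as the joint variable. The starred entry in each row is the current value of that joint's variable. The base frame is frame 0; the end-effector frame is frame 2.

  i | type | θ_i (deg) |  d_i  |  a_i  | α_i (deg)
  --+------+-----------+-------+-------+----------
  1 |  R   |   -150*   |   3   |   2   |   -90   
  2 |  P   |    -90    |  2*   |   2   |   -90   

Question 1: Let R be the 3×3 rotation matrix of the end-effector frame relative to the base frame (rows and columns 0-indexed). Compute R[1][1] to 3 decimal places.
End-effector y-axis (col 1 of R) = (-0.5000,0.8660,-0.0000)
R[1][1] = 0.8660

0.866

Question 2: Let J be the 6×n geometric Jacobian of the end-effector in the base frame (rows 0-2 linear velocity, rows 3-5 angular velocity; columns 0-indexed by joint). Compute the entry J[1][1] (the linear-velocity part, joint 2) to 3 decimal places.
-0.866

prismatic axis z_1 = (0.5000,-0.8660,0.0000)
J_v[:, 1] = z_1; J_ω[:, 1] = (0,0,0)
entry J[1][1] = -0.8660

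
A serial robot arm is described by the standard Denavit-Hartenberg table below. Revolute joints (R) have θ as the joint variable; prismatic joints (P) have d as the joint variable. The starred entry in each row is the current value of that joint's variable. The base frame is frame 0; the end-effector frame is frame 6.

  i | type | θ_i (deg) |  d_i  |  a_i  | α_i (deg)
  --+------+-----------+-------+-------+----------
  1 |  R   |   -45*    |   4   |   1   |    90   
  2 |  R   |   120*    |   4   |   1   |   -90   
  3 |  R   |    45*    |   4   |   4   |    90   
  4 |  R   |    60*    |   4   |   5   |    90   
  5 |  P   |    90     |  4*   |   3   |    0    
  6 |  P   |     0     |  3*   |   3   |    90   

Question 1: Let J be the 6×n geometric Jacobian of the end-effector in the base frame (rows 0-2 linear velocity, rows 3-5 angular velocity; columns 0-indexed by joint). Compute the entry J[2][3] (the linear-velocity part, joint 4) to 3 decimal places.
-4.789

axis z_3 = (-0.7500,-0.2500,0.6124); lever o_n−o_3 = (-5.8678,4.4300,10.9519)
cross product → J_v[:, 3] = (-5.4508,4.6206,-4.7894)
J_ω[:, 3] = z_3
entry J[2][3] = -4.7894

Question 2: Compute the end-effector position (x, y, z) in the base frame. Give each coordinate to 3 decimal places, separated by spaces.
after link 1: o_1 = (0.7071, -0.7071, 4.0000)
after link 2: o_2 = (-2.4749, -3.1820, 4.8660)
after link 3: o_3 = (-3.9244, 2.2675, 5.3155)
after link 4: o_4 = (-8.9510, 5.7942, 7.1309)
after link 5: o_5 = (-9.1102, 6.4175, 12.0893)
after link 6: o_6 = (-9.7922, 6.6975, 16.2674)

-9.792 6.697 16.267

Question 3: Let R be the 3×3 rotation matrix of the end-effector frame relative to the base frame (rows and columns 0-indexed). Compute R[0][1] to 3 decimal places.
0.523

End-effector y-axis (col 1 of R) = (0.5227,0.3433,0.7803)
R[0][1] = 0.5227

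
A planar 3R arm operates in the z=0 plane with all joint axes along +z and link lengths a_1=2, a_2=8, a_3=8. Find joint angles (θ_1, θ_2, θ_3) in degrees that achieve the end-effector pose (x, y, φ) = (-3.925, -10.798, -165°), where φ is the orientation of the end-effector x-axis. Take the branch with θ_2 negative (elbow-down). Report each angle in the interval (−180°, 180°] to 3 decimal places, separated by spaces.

wrist centre = target − a_3·(cos φ, sin φ) = (3.8024, -8.7274)
cos θ_2 = (90.6266−2²−8²)/(2·2·8) = 0.7071; θ_2 = -45.0020° (elbow-down)
β = atan2(-8.7274,3.8024) = -66.4580°; ψ = atan2(-5.6570,7.6567) = -36.4585°
θ_1 = β − ψ = -29.9995°
θ_3 = φ − θ_1 − θ_2 = -89.9985° (wrapped to (-180°,180°])

-30.000 -45.002 -89.998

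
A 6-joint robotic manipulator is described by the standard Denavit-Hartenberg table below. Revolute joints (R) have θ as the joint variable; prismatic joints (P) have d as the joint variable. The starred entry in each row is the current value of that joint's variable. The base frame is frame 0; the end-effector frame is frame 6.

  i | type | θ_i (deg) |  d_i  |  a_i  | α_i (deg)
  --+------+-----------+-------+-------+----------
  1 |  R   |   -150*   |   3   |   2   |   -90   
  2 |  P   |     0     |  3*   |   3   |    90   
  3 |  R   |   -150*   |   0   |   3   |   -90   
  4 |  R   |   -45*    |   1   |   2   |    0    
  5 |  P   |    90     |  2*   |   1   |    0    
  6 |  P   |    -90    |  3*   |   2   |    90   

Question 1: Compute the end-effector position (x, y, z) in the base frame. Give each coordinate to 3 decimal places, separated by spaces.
-4.759 3.562 5.121

after link 1: o_1 = (-1.7321, -1.0000, 3.0000)
after link 2: o_2 = (-2.8301, -5.0981, 3.0000)
after link 3: o_3 = (-1.3301, -2.5000, 3.0000)
after link 4: o_4 = (-1.4890, -0.7753, 4.4142)
after link 5: o_5 = (-2.8675, 0.8371, 3.7071)
after link 6: o_6 = (-4.7585, 3.5619, 5.1213)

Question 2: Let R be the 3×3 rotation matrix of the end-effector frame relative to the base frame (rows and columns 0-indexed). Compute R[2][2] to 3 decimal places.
End-effector z-axis (col 2 of R) = (-0.3536,-0.6124,0.7071)
R[2][2] = 0.7071

0.707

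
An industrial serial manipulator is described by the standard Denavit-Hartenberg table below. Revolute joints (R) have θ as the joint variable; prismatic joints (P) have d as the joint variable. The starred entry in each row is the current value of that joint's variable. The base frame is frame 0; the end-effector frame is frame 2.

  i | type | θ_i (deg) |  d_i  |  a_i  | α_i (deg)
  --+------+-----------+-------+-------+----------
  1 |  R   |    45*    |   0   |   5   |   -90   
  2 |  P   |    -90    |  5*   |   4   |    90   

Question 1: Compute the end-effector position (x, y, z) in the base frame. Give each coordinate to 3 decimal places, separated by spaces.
0.000 7.071 4.000

after link 1: o_1 = (3.5355, 3.5355, 0.0000)
after link 2: o_2 = (0.0000, 7.0711, 4.0000)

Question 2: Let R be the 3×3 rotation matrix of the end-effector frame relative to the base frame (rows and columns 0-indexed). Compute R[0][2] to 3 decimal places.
-0.707

End-effector z-axis (col 2 of R) = (-0.7071,-0.7071,0.0000)
R[0][2] = -0.7071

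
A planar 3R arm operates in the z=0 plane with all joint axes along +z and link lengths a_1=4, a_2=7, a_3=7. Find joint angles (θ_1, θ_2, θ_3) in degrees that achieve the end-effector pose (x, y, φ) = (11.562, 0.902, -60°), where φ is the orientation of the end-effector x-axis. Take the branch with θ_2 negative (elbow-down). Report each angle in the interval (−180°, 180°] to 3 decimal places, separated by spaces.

60.003 -30.004 -90.000

wrist centre = target − a_3·(cos φ, sin φ) = (8.0620, 6.9642)
cos θ_2 = (113.4956−4²−7²)/(2·4·7) = 0.8660; θ_2 = -30.0037° (elbow-down)
β = atan2(6.9642,8.0620) = 40.8214°; ψ = atan2(-3.5004,10.0620) = -19.1820°
θ_1 = β − ψ = 60.0033°
θ_3 = φ − θ_1 − θ_2 = -89.9996° (wrapped to (-180°,180°])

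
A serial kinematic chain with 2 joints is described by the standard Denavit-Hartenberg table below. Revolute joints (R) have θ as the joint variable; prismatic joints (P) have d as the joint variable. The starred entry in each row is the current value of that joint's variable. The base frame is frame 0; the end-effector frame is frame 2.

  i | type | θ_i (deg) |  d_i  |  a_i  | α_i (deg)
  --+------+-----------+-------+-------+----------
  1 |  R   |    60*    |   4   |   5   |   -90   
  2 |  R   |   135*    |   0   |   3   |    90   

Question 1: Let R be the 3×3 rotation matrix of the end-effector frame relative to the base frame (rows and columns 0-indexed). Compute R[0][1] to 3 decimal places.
-0.866

End-effector y-axis (col 1 of R) = (-0.8660,0.5000,0.0000)
R[0][1] = -0.8660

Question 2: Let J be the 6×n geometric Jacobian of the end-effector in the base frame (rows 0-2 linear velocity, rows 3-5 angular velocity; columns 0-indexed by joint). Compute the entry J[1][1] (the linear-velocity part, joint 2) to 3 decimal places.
-1.837

axis z_1 = (-0.8660,0.5000,0.0000); lever o_n−o_1 = (-1.0607,-1.8371,-2.1213)
cross product → J_v[:, 1] = (-1.0607,-1.8371,2.1213)
J_ω[:, 1] = z_1
entry J[1][1] = -1.8371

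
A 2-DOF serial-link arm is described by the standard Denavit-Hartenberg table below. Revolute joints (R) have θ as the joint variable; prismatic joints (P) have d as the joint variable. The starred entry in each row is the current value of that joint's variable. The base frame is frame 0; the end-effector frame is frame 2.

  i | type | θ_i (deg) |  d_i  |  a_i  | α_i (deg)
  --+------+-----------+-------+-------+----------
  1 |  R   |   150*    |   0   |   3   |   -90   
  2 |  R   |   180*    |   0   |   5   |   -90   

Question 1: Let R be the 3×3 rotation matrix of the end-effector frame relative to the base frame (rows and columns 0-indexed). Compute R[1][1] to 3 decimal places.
End-effector y-axis (col 1 of R) = (0.5000,0.8660,0.0000)
R[1][1] = 0.8660

0.866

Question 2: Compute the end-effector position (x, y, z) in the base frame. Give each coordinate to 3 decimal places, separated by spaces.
1.732 -1.000 -0.000

after link 1: o_1 = (-2.5981, 1.5000, 0.0000)
after link 2: o_2 = (1.7321, -1.0000, -0.0000)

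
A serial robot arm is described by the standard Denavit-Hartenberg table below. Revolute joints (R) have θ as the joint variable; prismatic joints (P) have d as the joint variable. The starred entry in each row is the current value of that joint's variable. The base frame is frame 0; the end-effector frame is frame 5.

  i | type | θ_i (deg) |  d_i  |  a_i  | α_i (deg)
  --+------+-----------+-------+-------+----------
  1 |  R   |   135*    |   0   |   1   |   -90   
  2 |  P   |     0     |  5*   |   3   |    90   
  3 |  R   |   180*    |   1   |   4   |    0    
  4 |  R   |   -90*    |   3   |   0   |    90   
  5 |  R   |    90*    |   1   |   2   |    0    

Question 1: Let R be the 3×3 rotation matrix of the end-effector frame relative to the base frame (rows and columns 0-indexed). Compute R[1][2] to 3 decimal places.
0.707

End-effector z-axis (col 2 of R) = (-0.7071,0.7071,0.0000)
R[1][2] = 0.7071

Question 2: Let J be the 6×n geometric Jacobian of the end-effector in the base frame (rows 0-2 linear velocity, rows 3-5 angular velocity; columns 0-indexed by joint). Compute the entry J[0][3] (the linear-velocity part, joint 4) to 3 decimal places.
axis z_3 = (0.0000,0.0000,1.0000); lever o_n−o_3 = (-0.7071,0.7071,5.0000)
cross product → J_v[:, 3] = (-0.7071,-0.7071,0.0000)
J_ω[:, 3] = z_3
entry J[0][3] = -0.7071

-0.707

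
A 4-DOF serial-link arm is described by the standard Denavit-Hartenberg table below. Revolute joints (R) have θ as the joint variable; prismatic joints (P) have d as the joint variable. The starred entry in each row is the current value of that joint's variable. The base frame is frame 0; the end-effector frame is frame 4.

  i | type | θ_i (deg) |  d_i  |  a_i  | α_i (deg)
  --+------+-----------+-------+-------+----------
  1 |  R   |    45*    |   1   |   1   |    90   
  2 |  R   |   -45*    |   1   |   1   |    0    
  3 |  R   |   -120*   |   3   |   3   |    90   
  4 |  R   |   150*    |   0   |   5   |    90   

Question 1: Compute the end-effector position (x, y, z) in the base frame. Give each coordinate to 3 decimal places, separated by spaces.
after link 1: o_1 = (0.7071, 0.7071, 1.0000)
after link 2: o_2 = (1.9142, 0.5000, 0.2929)
after link 3: o_3 = (1.9865, -3.6704, -0.4836)
after link 4: o_4 = (6.7118, -2.4806, 0.6372)

6.712 -2.481 0.637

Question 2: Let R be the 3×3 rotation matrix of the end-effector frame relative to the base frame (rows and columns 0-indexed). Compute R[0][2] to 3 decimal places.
0.271

End-effector z-axis (col 2 of R) = (0.2709,-0.9539,-0.1294)
R[0][2] = 0.2709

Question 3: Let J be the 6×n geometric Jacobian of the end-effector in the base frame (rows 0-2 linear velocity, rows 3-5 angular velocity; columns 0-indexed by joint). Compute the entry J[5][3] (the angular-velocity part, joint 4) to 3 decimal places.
0.966

axis z_3 = (-0.1830,-0.1830,0.9659); lever o_n−o_3 = (4.7253,1.1898,1.1207)
cross product → J_v[:, 3] = (-1.3543,4.7694,0.6470)
J_ω[:, 3] = z_3
entry J[5][3] = 0.9659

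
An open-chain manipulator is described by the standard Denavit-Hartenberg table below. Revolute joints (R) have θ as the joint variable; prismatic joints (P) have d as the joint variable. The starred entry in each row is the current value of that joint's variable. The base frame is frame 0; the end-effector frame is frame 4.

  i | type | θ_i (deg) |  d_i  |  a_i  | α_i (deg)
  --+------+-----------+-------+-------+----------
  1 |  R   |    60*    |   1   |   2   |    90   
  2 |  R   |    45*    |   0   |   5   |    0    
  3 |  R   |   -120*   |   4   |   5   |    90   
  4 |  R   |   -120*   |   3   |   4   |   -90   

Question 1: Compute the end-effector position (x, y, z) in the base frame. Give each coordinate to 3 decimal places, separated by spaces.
2.171 2.689 0.861

after link 1: o_1 = (1.0000, 1.7321, 1.0000)
after link 2: o_2 = (2.7678, 4.7939, 4.5355)
after link 3: o_3 = (6.8789, 3.9146, -0.2941)
after link 4: o_4 = (2.1712, 2.6888, 0.8613)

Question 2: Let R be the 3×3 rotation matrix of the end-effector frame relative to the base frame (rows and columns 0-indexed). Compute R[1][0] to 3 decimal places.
End-effector x-axis (col 0 of R) = (-0.8147,0.3209,0.4830)
R[1][0] = 0.3209

0.321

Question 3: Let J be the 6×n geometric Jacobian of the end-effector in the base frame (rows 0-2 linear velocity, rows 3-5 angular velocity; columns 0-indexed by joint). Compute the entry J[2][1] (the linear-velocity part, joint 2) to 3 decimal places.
axis z_1 = (0.8660,-0.5000,0.0000); lever o_n−o_1 = (1.1712,0.9568,-0.1387)
cross product → J_v[:, 1] = (0.0694,0.1201,1.4142)
J_ω[:, 1] = z_1
entry J[2][1] = 1.4142

1.414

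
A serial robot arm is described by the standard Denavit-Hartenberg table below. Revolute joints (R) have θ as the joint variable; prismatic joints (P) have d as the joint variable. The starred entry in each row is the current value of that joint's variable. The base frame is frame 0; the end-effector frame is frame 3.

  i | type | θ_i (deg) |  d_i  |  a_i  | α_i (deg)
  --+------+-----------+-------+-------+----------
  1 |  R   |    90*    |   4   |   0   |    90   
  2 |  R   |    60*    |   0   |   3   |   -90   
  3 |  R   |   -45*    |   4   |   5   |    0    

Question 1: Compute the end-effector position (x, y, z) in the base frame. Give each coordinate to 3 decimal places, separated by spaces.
3.536 -0.196 11.660

after link 1: o_1 = (0.0000, 0.0000, 4.0000)
after link 2: o_2 = (-0.0000, 1.5000, 6.5981)
after link 3: o_3 = (3.5355, -0.1963, 11.6599)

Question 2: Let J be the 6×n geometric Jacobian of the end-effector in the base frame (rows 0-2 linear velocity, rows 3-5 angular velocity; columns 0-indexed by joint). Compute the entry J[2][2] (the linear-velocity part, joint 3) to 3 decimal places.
axis z_2 = (-0.0000,-0.8660,0.5000); lever o_n−o_2 = (3.5355,-1.6963,5.0619)
cross product → J_v[:, 2] = (-3.5355,1.7678,3.0619)
J_ω[:, 2] = z_2
entry J[2][2] = 3.0619

3.062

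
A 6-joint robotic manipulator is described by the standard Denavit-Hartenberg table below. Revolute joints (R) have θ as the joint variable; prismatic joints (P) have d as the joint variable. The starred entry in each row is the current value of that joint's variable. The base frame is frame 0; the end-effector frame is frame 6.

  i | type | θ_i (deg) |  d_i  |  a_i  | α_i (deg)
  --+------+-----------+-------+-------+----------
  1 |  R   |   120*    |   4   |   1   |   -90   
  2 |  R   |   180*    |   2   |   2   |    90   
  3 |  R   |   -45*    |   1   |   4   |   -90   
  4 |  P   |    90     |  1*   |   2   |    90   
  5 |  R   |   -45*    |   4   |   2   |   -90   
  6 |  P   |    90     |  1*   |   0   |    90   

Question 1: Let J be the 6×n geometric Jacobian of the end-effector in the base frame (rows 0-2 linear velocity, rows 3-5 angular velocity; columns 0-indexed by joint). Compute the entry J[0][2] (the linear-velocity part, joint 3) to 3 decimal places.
-2.353

axis z_2 = (-0.0000,0.0000,-1.0000); lever o_n−o_2 = (7.6516,-2.3535,3.1213)
cross product → J_v[:, 2] = (-2.3535,-7.6516,0.0000)
J_ω[:, 2] = z_2
entry J[0][2] = -2.3535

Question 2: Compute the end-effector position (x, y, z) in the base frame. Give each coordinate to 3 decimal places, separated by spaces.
6.420 -4.219 7.121

after link 1: o_1 = (-0.5000, 0.8660, 4.0000)
after link 2: o_2 = (-1.2321, -1.8660, 4.0000)
after link 3: o_3 = (2.6317, -2.9013, 3.0000)
after link 4: o_4 = (2.3728, -3.8672, 5.0000)
after link 5: o_5 = (6.6026, -3.5365, 6.4142)
after link 6: o_6 = (6.4195, -4.2195, 7.1213)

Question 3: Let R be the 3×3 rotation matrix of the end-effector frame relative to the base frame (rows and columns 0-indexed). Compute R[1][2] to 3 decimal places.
0.683

End-effector z-axis (col 2 of R) = (0.1830,0.6830,0.7071)
R[1][2] = 0.6830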